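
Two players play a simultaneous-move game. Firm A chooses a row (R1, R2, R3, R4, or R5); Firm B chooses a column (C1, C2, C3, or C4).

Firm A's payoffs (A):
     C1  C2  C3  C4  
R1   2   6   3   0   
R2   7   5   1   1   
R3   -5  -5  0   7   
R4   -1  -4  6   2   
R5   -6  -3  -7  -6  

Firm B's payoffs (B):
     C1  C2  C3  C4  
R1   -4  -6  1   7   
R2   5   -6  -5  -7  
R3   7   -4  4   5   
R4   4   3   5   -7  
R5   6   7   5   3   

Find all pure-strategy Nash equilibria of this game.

Check mutual best responses: a cell is a NE iff neither player can gain by unilaterally deviating.
Firm A's best responses — vs C1: R2 (payoff 7); vs C2: R1 (payoff 6); vs C3: R4 (payoff 6); vs C4: R3 (payoff 7).
Firm B's best responses — vs R1: C4 (payoff 7); vs R2: C1 (payoff 5); vs R3: C1 (payoff 7); vs R4: C3 (payoff 5); vs R5: C2 (payoff 7).
Mutual best responses occur at (R2, C1) and (R4, C3); at each, neither player gains by switching.

(R2, C1) and (R4, C3)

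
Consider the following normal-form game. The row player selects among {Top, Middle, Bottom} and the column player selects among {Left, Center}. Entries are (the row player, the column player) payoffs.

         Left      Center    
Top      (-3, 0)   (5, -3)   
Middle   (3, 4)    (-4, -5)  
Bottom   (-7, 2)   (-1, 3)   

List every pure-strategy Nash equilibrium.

A profile is a Nash equilibrium when each player is best-responding to the other.
The row player's best responses — vs Left: Middle (payoff 3); vs Center: Top (payoff 5).
The column player's best responses — vs Top: Left (payoff 0); vs Middle: Left (payoff 4); vs Bottom: Center (payoff 3).
The only mutual best response is (Middle, Left); neither player gains by switching there.

(Middle, Left)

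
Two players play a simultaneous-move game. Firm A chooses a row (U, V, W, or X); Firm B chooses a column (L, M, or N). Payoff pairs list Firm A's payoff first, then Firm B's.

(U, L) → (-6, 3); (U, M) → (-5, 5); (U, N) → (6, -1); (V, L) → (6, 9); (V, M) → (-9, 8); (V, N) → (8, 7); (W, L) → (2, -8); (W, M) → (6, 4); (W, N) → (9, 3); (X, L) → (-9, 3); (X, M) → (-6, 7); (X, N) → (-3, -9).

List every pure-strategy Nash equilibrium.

(V, L) and (W, M)

Find each player's best response to every opponent strategy; NE are the intersections.
Firm A's best responses — vs L: V (payoff 6); vs M: W (payoff 6); vs N: W (payoff 9).
Firm B's best responses — vs U: M (payoff 5); vs V: L (payoff 9); vs W: M (payoff 4); vs X: M (payoff 7).
Mutual best responses occur at (V, L) and (W, M); at each, neither player gains by switching.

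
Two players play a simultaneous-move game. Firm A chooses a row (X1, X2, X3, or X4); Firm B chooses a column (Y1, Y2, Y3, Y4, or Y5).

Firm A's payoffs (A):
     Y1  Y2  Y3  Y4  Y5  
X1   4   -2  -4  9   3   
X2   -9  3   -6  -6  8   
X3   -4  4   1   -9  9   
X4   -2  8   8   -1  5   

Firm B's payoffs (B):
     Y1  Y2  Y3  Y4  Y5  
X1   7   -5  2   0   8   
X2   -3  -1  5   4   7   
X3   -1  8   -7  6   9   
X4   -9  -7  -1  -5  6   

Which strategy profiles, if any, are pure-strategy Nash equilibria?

(X3, Y5)

Check mutual best responses: a cell is a NE iff neither player can gain by unilaterally deviating.
Firm A's best responses — vs Y1: X1 (payoff 4); vs Y2: X4 (payoff 8); vs Y3: X4 (payoff 8); vs Y4: X1 (payoff 9); vs Y5: X3 (payoff 9).
Firm B's best responses — vs X1: Y5 (payoff 8); vs X2: Y5 (payoff 7); vs X3: Y5 (payoff 9); vs X4: Y5 (payoff 6).
The only mutual best response is (X3, Y5); neither player gains by switching there.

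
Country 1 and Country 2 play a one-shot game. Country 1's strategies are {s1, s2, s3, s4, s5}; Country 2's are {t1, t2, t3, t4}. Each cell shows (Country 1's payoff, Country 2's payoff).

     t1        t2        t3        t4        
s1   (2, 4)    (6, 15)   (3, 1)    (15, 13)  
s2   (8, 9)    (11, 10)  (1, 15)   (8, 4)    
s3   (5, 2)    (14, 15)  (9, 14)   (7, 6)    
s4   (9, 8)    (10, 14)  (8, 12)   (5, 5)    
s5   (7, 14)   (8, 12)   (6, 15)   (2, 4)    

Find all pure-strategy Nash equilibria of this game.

Find each player's best response to every opponent strategy; NE are the intersections.
Country 1's best responses — vs t1: s4 (payoff 9); vs t2: s3 (payoff 14); vs t3: s3 (payoff 9); vs t4: s1 (payoff 15).
Country 2's best responses — vs s1: t2 (payoff 15); vs s2: t3 (payoff 15); vs s3: t2 (payoff 15); vs s4: t2 (payoff 14); vs s5: t3 (payoff 15).
The only mutual best response is (s3, t2); neither player gains by switching there.

(s3, t2)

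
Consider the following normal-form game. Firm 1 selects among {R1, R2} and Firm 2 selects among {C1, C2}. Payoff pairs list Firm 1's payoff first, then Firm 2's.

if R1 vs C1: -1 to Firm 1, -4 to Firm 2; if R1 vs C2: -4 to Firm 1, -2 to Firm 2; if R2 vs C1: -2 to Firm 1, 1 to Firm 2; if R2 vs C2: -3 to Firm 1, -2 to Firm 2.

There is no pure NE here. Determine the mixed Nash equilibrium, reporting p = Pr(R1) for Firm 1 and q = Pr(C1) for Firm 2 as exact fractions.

p = 3/5, q = 1/2

Each player's mixing probability is pinned down by making the *other* player indifferent.
Firm 2 indifferent between C1 and C2: p·(-4) + (1−p)·1 = p·(-2) + (1−p)·(-2) ⟹ 1 + (-5)p = (-2) + 0p ⟹ p = 3/5.
Firm 1 indifferent between R1 and R2: q·(-1) + (1−q)·(-4) = q·(-2) + (1−q)·(-3) ⟹ (-4) + 3q = (-3) + 1q ⟹ q = 1/2.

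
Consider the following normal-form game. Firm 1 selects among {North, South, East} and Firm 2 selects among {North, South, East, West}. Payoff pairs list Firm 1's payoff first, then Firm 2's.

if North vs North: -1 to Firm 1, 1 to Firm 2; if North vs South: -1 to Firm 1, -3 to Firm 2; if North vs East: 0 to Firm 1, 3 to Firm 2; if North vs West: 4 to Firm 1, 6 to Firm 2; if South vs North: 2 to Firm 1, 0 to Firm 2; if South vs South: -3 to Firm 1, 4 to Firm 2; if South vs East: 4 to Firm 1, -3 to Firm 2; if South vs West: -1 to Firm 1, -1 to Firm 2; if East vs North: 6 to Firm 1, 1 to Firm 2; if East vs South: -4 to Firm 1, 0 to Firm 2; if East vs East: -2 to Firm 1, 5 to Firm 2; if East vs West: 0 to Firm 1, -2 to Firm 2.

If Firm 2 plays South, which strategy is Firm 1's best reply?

North

With Firm 2 fixed at South, Firm 1's payoffs are: North → -1, South → -3, East → -4.
The maximum is -1, achieved by North.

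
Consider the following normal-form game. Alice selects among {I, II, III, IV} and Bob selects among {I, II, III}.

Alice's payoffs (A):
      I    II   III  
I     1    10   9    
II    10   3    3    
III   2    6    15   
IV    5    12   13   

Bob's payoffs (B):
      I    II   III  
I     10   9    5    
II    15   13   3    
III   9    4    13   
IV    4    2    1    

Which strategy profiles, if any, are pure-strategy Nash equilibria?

Check mutual best responses: a cell is a NE iff neither player can gain by unilaterally deviating.
Alice's best responses — vs I: II (payoff 10); vs II: IV (payoff 12); vs III: III (payoff 15).
Bob's best responses — vs I: I (payoff 10); vs II: I (payoff 15); vs III: III (payoff 13); vs IV: I (payoff 4).
Mutual best responses occur at (II, I) and (III, III); at each, neither player gains by switching.

(II, I) and (III, III)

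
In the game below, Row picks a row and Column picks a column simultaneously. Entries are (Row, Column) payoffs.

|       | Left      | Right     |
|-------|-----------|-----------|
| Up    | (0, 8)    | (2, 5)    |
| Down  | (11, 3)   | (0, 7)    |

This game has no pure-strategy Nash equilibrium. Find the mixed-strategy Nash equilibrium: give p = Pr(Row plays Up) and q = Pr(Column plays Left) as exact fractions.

p = 4/7, q = 2/13

Each player's mixing probability is pinned down by making the *other* player indifferent.
Column indifferent between Left and Right: p·8 + (1−p)·3 = p·5 + (1−p)·7 ⟹ 3 + 5p = 7 + (-2)p ⟹ p = 4/7.
Row indifferent between Up and Down: q·0 + (1−q)·2 = q·11 + (1−q)·0 ⟹ 2 + (-2)q = 0 + 11q ⟹ q = 2/13.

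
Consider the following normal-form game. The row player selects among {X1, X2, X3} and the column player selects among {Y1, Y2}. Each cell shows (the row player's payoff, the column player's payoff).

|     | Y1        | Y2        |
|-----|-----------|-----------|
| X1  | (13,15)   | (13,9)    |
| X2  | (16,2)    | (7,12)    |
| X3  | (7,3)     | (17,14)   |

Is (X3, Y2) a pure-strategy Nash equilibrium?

Yes

Holding the column player at Y2: the row player gets 17 from X3, versus 13 from X1, 7 from X2. No profitable deviation for the row player.
Holding the row player at X3: the column player gets 14 from Y2, versus 3 from Y1. No profitable deviation for the column player either.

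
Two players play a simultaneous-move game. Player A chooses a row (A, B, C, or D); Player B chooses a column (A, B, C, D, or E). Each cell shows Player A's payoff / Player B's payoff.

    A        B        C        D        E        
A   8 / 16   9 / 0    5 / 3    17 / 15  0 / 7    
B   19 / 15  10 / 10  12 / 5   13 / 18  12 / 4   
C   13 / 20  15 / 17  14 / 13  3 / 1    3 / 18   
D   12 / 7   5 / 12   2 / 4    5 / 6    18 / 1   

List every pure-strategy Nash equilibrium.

A profile is a Nash equilibrium when each player is best-responding to the other.
Player A's best responses — vs A: B (payoff 19); vs B: C (payoff 15); vs C: C (payoff 14); vs D: A (payoff 17); vs E: D (payoff 18).
Player B's best responses — vs A: A (payoff 16); vs B: D (payoff 18); vs C: A (payoff 20); vs D: B (payoff 12).
No cell has both players best-responding. For instance, Player A's best reply to A is B, but against B Player B prefers D over A.

None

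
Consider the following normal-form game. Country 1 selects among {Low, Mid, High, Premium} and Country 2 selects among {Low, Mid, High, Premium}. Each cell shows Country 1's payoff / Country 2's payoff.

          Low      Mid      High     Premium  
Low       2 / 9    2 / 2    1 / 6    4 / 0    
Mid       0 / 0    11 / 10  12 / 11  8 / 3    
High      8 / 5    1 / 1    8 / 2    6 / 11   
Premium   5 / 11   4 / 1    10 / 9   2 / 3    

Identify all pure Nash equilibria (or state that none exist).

(Mid, High)

Find each player's best response to every opponent strategy; NE are the intersections.
Country 1's best responses — vs Low: High (payoff 8); vs Mid: Mid (payoff 11); vs High: Mid (payoff 12); vs Premium: Mid (payoff 8).
Country 2's best responses — vs Low: Low (payoff 9); vs Mid: High (payoff 11); vs High: Premium (payoff 11); vs Premium: Low (payoff 11).
The only mutual best response is (Mid, High); neither player gains by switching there.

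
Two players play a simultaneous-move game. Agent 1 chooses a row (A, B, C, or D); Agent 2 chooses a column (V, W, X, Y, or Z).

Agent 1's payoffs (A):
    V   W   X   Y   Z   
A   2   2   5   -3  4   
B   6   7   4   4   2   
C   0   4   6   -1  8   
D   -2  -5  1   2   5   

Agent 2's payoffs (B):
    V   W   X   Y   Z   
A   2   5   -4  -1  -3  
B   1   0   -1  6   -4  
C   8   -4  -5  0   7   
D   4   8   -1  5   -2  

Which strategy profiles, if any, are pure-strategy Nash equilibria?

(B, Y)

Check mutual best responses: a cell is a NE iff neither player can gain by unilaterally deviating.
Agent 1's best responses — vs V: B (payoff 6); vs W: B (payoff 7); vs X: C (payoff 6); vs Y: B (payoff 4); vs Z: C (payoff 8).
Agent 2's best responses — vs A: W (payoff 5); vs B: Y (payoff 6); vs C: V (payoff 8); vs D: W (payoff 8).
The only mutual best response is (B, Y); neither player gains by switching there.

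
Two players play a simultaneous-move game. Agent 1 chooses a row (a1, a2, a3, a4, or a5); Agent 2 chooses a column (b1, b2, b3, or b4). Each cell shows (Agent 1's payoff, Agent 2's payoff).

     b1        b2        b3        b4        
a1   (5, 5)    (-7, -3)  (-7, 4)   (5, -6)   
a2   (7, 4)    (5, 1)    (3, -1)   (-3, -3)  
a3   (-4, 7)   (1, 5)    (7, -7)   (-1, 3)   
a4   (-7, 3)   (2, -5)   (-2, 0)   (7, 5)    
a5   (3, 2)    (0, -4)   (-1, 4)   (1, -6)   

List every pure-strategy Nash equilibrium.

Check mutual best responses: a cell is a NE iff neither player can gain by unilaterally deviating.
Agent 1's best responses — vs b1: a2 (payoff 7); vs b2: a2 (payoff 5); vs b3: a3 (payoff 7); vs b4: a4 (payoff 7).
Agent 2's best responses — vs a1: b1 (payoff 5); vs a2: b1 (payoff 4); vs a3: b1 (payoff 7); vs a4: b4 (payoff 5); vs a5: b3 (payoff 4).
Mutual best responses occur at (a2, b1) and (a4, b4); at each, neither player gains by switching.

(a2, b1) and (a4, b4)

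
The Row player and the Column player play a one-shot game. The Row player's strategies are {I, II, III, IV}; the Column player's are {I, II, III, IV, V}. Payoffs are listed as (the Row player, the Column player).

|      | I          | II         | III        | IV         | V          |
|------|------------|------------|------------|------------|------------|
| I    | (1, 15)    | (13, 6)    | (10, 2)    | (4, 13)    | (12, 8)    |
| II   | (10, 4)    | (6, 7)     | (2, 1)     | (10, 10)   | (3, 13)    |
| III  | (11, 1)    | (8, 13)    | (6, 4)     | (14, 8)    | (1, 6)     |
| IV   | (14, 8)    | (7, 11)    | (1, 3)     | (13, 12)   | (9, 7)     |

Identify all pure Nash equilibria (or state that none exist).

A profile is a Nash equilibrium when each player is best-responding to the other.
The Row player's best responses — vs I: IV (payoff 14); vs II: I (payoff 13); vs III: I (payoff 10); vs IV: III (payoff 14); vs V: I (payoff 12).
The Column player's best responses — vs I: I (payoff 15); vs II: V (payoff 13); vs III: II (payoff 13); vs IV: IV (payoff 12).
No cell has both players best-responding. For instance, the Row player's best reply to III is I, but against I the Column player prefers I over III.

There is no pure-strategy Nash equilibrium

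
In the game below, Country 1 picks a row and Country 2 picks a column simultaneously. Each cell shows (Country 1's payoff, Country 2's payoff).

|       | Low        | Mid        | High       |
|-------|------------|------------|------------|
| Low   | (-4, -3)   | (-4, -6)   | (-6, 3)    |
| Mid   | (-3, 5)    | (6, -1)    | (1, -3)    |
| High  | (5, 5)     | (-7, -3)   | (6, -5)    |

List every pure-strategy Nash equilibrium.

Check mutual best responses: a cell is a NE iff neither player can gain by unilaterally deviating.
Country 1's best responses — vs Low: High (payoff 5); vs Mid: Mid (payoff 6); vs High: High (payoff 6).
Country 2's best responses — vs Low: High (payoff 3); vs Mid: Low (payoff 5); vs High: Low (payoff 5).
The only mutual best response is (High, Low); neither player gains by switching there.

(High, Low)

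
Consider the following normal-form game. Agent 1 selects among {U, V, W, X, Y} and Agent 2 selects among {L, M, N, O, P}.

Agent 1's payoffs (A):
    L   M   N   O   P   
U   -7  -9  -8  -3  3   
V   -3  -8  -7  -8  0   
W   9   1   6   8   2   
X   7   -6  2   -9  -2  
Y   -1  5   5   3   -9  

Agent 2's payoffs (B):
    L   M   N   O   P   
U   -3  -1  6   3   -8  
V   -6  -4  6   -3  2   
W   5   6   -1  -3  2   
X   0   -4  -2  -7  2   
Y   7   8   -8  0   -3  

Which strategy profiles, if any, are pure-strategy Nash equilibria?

A profile is a Nash equilibrium when each player is best-responding to the other.
Agent 1's best responses — vs L: W (payoff 9); vs M: Y (payoff 5); vs N: W (payoff 6); vs O: W (payoff 8); vs P: U (payoff 3).
Agent 2's best responses — vs U: N (payoff 6); vs V: N (payoff 6); vs W: M (payoff 6); vs X: P (payoff 2); vs Y: M (payoff 8).
The only mutual best response is (Y, M); neither player gains by switching there.

(Y, M)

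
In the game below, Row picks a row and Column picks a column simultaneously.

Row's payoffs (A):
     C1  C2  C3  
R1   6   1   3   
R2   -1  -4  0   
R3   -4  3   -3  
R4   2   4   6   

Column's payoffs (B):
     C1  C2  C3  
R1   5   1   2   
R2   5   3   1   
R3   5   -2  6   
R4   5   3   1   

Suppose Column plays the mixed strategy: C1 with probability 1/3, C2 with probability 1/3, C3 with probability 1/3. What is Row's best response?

R4

Compute Row's expected payoff from each pure strategy against the given mix.
R1: (1/3)·6 + (1/3)·1 + (1/3)·3 = 10/3
R2: (1/3)·(-1) + (1/3)·(-4) + (1/3)·0 = -5/3
R3: (1/3)·(-4) + (1/3)·3 + (1/3)·(-3) = -4/3
R4: (1/3)·2 + (1/3)·4 + (1/3)·6 = 4
Highest expected payoff is 4, from R4.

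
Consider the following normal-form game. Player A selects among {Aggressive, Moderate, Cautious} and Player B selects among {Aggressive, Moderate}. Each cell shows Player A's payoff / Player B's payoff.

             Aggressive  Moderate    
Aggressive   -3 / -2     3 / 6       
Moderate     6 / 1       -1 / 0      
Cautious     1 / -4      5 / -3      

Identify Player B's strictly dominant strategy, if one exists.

No strictly dominant strategy

A strategy is strictly dominant if it gives Player B a strictly higher payoff than every other strategy, against every choice by the opponent.
Aggressive is not dominant: against Aggressive, Moderate gives 6 > -2.
Moderate is not dominant: against Moderate, Aggressive gives 1 > 0.
No single strategy is best against every opponent action.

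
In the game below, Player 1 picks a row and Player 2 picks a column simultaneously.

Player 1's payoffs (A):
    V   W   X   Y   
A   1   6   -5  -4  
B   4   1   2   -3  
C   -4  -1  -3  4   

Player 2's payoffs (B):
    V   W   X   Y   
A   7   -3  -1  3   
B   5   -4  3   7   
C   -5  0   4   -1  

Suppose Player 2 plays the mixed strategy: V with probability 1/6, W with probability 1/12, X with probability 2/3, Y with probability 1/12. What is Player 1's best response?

Player 1's best reply maximizes expected payoff against the mix.
A: (1/6)·1 + (1/12)·6 + (2/3)·(-5) + (1/12)·(-4) = -3
B: (1/6)·4 + (1/12)·1 + (2/3)·2 + (1/12)·(-3) = 11/6
C: (1/6)·(-4) + (1/12)·(-1) + (2/3)·(-3) + (1/12)·4 = -29/12
Highest expected payoff is 11/6, from B.

B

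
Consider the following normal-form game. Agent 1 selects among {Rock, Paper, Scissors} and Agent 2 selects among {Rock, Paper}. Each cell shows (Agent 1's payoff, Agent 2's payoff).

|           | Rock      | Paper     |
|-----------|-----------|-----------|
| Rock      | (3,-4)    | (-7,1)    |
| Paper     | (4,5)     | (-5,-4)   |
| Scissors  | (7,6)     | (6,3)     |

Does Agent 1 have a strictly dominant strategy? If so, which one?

Scissors

Check whether one of Agent 1's strategies beats all alternatives regardless of what the opponent does.
Scissors strictly dominates: vs Rock: 7 > each of {3, 4}; vs Paper: 6 > each of {-7, -5}.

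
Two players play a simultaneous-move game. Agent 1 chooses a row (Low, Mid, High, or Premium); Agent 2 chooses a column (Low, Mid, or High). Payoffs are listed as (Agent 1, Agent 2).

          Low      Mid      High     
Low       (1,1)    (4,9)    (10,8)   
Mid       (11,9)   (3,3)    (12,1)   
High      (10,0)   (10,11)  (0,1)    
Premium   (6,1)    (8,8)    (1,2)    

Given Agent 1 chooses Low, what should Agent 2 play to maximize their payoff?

Mid

With Agent 1 fixed at Low, Agent 2's payoffs are: Low → 1, Mid → 9, High → 8.
The maximum is 9, achieved by Mid.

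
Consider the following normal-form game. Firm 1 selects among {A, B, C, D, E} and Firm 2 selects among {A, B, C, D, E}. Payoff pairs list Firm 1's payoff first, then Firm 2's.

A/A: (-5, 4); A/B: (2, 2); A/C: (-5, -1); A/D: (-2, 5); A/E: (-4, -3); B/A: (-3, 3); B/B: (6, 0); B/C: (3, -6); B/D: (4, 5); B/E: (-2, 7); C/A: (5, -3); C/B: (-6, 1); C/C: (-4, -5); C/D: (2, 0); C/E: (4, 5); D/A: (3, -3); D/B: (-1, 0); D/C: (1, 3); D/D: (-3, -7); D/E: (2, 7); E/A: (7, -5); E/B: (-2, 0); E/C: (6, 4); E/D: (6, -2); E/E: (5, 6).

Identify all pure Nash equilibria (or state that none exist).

(E, E)

Find each player's best response to every opponent strategy; NE are the intersections.
Firm 1's best responses — vs A: E (payoff 7); vs B: B (payoff 6); vs C: E (payoff 6); vs D: E (payoff 6); vs E: E (payoff 5).
Firm 2's best responses — vs A: D (payoff 5); vs B: E (payoff 7); vs C: E (payoff 5); vs D: E (payoff 7); vs E: E (payoff 6).
The only mutual best response is (E, E); neither player gains by switching there.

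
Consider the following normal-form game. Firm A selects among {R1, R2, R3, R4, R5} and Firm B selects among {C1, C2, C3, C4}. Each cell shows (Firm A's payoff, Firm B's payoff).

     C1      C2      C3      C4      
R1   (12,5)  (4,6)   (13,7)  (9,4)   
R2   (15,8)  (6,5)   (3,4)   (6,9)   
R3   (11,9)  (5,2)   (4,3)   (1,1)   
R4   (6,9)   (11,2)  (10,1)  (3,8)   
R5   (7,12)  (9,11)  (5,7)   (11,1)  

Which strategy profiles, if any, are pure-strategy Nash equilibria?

(R1, C3)

A profile is a Nash equilibrium when each player is best-responding to the other.
Firm A's best responses — vs C1: R2 (payoff 15); vs C2: R4 (payoff 11); vs C3: R1 (payoff 13); vs C4: R5 (payoff 11).
Firm B's best responses — vs R1: C3 (payoff 7); vs R2: C4 (payoff 9); vs R3: C1 (payoff 9); vs R4: C1 (payoff 9); vs R5: C1 (payoff 12).
The only mutual best response is (R1, C3); neither player gains by switching there.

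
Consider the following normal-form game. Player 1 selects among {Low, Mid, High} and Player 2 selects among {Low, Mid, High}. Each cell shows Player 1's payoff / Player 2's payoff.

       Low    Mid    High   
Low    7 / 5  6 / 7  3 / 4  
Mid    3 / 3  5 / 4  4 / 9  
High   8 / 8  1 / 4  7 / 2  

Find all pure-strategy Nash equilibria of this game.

(Low, Mid) and (High, Low)

A profile is a Nash equilibrium when each player is best-responding to the other.
Player 1's best responses — vs Low: High (payoff 8); vs Mid: Low (payoff 6); vs High: High (payoff 7).
Player 2's best responses — vs Low: Mid (payoff 7); vs Mid: High (payoff 9); vs High: Low (payoff 8).
Mutual best responses occur at (Low, Mid) and (High, Low); at each, neither player gains by switching.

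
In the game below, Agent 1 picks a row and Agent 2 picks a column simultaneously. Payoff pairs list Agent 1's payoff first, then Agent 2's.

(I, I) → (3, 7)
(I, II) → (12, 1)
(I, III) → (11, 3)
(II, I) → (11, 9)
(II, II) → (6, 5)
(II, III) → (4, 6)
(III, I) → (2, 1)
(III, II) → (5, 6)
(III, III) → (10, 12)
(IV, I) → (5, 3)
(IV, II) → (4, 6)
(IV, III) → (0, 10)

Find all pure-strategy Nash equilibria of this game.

Find each player's best response to every opponent strategy; NE are the intersections.
Agent 1's best responses — vs I: II (payoff 11); vs II: I (payoff 12); vs III: I (payoff 11).
Agent 2's best responses — vs I: I (payoff 7); vs II: I (payoff 9); vs III: III (payoff 12); vs IV: III (payoff 10).
The only mutual best response is (II, I); neither player gains by switching there.

(II, I)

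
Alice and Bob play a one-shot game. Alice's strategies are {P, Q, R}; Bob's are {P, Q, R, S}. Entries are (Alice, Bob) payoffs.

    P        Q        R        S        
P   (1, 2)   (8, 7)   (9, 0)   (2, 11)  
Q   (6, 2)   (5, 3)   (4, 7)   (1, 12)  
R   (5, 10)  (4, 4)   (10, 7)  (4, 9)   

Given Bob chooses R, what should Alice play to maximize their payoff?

R

With Bob fixed at R, Alice's payoffs are: P → 9, Q → 4, R → 10.
The maximum is 10, achieved by R.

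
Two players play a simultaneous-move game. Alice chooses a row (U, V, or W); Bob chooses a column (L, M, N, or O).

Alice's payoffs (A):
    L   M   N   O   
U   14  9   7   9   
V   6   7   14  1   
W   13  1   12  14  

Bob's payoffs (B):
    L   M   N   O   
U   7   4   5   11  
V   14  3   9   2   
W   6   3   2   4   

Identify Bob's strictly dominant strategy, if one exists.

No strictly dominant strategy

Check whether one of Bob's strategies beats all alternatives regardless of what the opponent does.
L is not dominant: against U, O gives 11 > 7.
M is not dominant: against U, L gives 7 > 4.
N is not dominant: against U, L gives 7 > 5.
O is not dominant: against V, L gives 14 > 2.
No single strategy is best against every opponent action.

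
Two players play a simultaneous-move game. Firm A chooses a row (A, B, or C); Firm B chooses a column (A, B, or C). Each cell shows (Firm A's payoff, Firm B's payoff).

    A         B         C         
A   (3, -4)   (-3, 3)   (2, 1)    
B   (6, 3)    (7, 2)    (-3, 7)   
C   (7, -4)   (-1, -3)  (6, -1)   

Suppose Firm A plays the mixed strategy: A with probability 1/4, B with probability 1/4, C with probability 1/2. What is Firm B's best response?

Firm B's best reply maximizes expected payoff against the mix.
A: (1/4)·(-4) + (1/4)·3 + (1/2)·(-4) = -9/4
B: (1/4)·3 + (1/4)·2 + (1/2)·(-3) = -1/4
C: (1/4)·1 + (1/4)·7 + (1/2)·(-1) = 3/2
Highest expected payoff is 3/2, from C.

C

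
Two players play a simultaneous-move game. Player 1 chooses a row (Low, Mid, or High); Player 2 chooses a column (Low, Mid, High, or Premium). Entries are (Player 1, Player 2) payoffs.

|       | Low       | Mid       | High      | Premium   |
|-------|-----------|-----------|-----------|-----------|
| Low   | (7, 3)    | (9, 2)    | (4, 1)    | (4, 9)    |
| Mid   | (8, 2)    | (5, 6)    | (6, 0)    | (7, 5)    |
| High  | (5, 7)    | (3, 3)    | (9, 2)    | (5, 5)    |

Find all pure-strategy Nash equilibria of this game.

None

Check mutual best responses: a cell is a NE iff neither player can gain by unilaterally deviating.
Player 1's best responses — vs Low: Mid (payoff 8); vs Mid: Low (payoff 9); vs High: High (payoff 9); vs Premium: Mid (payoff 7).
Player 2's best responses — vs Low: Premium (payoff 9); vs Mid: Mid (payoff 6); vs High: Low (payoff 7).
No cell has both players best-responding. For instance, Player 1's best reply to Premium is Mid, but against Mid Player 2 prefers Mid over Premium.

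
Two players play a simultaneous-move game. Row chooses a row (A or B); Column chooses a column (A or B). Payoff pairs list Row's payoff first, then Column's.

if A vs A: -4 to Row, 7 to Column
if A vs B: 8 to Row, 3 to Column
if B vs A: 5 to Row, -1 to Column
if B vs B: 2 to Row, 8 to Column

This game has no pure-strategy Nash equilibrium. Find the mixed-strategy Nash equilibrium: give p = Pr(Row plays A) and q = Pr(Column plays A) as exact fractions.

p = 9/13, q = 2/5

In a mixed NE each player is indifferent between their pure strategies, so the opponent's mix sets the indifference.
Column indifferent between A and B: p·7 + (1−p)·(-1) = p·3 + (1−p)·8 ⟹ (-1) + 8p = 8 + (-5)p ⟹ p = 9/13.
Row indifferent between A and B: q·(-4) + (1−q)·8 = q·5 + (1−q)·2 ⟹ 8 + (-12)q = 2 + 3q ⟹ q = 2/5.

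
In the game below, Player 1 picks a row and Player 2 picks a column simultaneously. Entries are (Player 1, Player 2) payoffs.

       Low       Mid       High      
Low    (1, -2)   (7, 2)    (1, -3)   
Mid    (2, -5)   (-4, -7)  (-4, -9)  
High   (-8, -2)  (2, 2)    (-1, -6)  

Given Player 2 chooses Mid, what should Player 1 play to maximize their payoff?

With Player 2 fixed at Mid, Player 1's payoffs are: Low → 7, Mid → -4, High → 2.
The maximum is 7, achieved by Low.

Low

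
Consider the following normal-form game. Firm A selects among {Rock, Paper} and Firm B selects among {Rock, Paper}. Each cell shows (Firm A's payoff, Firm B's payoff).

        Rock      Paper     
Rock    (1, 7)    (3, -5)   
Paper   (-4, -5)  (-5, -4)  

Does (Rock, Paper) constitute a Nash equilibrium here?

No

Holding Firm B at Paper: Firm A gets 3 from Rock, versus -5 from Paper. No profitable deviation for Firm A.
Holding Firm A at Rock: Firm B gets -5 from Paper but could get 7 by switching to Rock. Firm B has a profitable deviation.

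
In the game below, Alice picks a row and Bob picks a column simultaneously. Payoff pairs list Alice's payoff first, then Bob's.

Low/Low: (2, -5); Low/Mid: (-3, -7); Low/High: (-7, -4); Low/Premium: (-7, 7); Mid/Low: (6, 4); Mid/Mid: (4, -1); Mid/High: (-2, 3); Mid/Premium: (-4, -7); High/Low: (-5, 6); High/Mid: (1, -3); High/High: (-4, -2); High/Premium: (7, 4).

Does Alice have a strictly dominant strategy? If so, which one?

No strictly dominant strategy

Check whether one of Alice's strategies beats all alternatives regardless of what the opponent does.
Low is not dominant: against Low, Mid gives 6 > 2.
Mid is not dominant: against Premium, High gives 7 > -4.
High is not dominant: against Low, Low gives 2 > -5.
No single strategy is best against every opponent action.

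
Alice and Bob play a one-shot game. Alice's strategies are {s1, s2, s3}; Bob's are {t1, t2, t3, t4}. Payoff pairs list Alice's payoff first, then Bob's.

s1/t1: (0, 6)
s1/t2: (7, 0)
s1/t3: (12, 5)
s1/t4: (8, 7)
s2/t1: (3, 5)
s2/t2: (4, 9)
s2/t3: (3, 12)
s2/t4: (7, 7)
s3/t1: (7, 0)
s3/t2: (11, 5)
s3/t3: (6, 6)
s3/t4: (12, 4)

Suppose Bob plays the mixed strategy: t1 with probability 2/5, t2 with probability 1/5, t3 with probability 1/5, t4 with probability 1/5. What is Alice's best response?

Compute Alice's expected payoff from each pure strategy against the given mix.
s1: (2/5)·0 + (1/5)·7 + (1/5)·12 + (1/5)·8 = 27/5
s2: (2/5)·3 + (1/5)·4 + (1/5)·3 + (1/5)·7 = 4
s3: (2/5)·7 + (1/5)·11 + (1/5)·6 + (1/5)·12 = 43/5
Highest expected payoff is 43/5, from s3.

s3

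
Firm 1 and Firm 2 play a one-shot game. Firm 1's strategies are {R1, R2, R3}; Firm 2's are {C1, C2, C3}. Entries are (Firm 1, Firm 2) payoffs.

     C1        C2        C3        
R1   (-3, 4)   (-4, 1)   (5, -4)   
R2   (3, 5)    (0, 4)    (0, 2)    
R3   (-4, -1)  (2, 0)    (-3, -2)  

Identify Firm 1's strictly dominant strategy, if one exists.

Check whether one of Firm 1's strategies beats all alternatives regardless of what the opponent does.
R1 is not dominant: against C1, R2 gives 3 > -3.
R2 is not dominant: against C2, R3 gives 2 > 0.
R3 is not dominant: against C1, R1 gives -3 > -4.
No single strategy is best against every opponent action.

No strictly dominant strategy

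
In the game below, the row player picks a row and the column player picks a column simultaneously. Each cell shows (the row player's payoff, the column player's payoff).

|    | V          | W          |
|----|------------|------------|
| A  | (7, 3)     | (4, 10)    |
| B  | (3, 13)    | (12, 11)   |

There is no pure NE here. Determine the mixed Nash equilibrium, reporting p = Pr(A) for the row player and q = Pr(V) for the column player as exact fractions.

p = 2/9, q = 2/3

Each player's mixing probability is pinned down by making the *other* player indifferent.
The column player indifferent between V and W: p·3 + (1−p)·13 = p·10 + (1−p)·11 ⟹ 13 + (-10)p = 11 + (-1)p ⟹ p = 2/9.
The row player indifferent between A and B: q·7 + (1−q)·4 = q·3 + (1−q)·12 ⟹ 4 + 3q = 12 + (-9)q ⟹ q = 2/3.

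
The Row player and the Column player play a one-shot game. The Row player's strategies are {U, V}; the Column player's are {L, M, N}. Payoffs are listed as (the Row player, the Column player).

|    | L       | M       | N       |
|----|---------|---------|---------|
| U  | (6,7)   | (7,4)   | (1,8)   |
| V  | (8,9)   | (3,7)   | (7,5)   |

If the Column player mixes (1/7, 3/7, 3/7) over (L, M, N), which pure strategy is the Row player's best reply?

V

The Row player's best reply maximizes expected payoff against the mix.
U: (1/7)·6 + (3/7)·7 + (3/7)·1 = 30/7
V: (1/7)·8 + (3/7)·3 + (3/7)·7 = 38/7
Highest expected payoff is 38/7, from V.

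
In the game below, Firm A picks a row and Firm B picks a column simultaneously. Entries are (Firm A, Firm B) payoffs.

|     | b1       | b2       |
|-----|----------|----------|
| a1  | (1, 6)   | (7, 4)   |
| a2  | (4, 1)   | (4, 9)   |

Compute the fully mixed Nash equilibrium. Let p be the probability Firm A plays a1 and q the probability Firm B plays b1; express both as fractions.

In a mixed NE each player is indifferent between their pure strategies, so the opponent's mix sets the indifference.
Firm B indifferent between b1 and b2: p·6 + (1−p)·1 = p·4 + (1−p)·9 ⟹ 1 + 5p = 9 + (-5)p ⟹ p = 4/5.
Firm A indifferent between a1 and a2: q·1 + (1−q)·7 = q·4 + (1−q)·4 ⟹ 7 + (-6)q = 4 + 0q ⟹ q = 1/2.

p = 4/5, q = 1/2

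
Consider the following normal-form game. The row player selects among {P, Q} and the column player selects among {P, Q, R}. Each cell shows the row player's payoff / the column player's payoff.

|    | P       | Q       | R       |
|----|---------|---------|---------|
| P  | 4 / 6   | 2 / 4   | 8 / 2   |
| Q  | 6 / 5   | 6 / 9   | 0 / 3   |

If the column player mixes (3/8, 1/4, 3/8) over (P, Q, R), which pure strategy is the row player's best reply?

The row player's best reply maximizes expected payoff against the mix.
P: (3/8)·4 + (1/4)·2 + (3/8)·8 = 5
Q: (3/8)·6 + (1/4)·6 + (3/8)·0 = 15/4
Highest expected payoff is 5, from P.

P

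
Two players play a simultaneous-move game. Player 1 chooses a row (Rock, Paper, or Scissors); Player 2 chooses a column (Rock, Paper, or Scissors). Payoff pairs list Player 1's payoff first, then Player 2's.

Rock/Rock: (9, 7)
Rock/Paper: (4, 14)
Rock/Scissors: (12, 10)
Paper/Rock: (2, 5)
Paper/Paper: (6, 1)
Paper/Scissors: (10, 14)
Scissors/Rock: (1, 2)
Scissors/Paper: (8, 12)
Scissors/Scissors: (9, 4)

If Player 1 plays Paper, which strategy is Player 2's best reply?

Scissors

With Player 1 fixed at Paper, Player 2's payoffs are: Rock → 5, Paper → 1, Scissors → 14.
The maximum is 14, achieved by Scissors.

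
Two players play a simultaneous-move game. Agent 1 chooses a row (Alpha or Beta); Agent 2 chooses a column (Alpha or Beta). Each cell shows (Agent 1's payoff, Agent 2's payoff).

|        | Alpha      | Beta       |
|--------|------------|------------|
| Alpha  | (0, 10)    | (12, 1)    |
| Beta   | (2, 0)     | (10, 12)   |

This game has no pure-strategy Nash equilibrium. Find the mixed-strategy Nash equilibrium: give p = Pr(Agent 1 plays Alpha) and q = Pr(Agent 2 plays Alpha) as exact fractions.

Each player's mixing probability is pinned down by making the *other* player indifferent.
Agent 2 indifferent between Alpha and Beta: p·10 + (1−p)·0 = p·1 + (1−p)·12 ⟹ 0 + 10p = 12 + (-11)p ⟹ p = 4/7.
Agent 1 indifferent between Alpha and Beta: q·0 + (1−q)·12 = q·2 + (1−q)·10 ⟹ 12 + (-12)q = 10 + (-8)q ⟹ q = 1/2.

p = 4/7, q = 1/2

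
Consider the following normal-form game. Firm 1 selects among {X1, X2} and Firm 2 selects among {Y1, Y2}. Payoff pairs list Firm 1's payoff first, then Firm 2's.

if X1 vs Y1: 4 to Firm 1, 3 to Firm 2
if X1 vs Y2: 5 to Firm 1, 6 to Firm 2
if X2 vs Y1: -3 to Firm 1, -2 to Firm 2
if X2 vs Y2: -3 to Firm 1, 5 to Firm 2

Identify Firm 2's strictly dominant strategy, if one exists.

Check whether one of Firm 2's strategies beats all alternatives regardless of what the opponent does.
Y2 strictly dominates: vs X1: 6 > 3; vs X2: 5 > -2.

Y2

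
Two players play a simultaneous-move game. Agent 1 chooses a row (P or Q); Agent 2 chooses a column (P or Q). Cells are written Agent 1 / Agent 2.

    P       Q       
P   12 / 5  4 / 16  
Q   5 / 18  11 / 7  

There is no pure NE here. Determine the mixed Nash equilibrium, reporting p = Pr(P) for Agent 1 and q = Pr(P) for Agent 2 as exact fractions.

Each player's mixing probability is pinned down by making the *other* player indifferent.
Agent 2 indifferent between P and Q: p·5 + (1−p)·18 = p·16 + (1−p)·7 ⟹ 18 + (-13)p = 7 + 9p ⟹ p = 1/2.
Agent 1 indifferent between P and Q: q·12 + (1−q)·4 = q·5 + (1−q)·11 ⟹ 4 + 8q = 11 + (-6)q ⟹ q = 1/2.

p = 1/2, q = 1/2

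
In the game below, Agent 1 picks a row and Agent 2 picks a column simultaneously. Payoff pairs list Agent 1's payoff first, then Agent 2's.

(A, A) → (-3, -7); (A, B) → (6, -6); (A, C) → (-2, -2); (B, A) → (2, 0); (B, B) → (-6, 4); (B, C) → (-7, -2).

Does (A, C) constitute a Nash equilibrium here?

Yes

Holding Agent 2 at C: Agent 1 gets -2 from A, versus -7 from B. No profitable deviation for Agent 1.
Holding Agent 1 at A: Agent 2 gets -2 from C, versus -7 from A, -6 from B. No profitable deviation for Agent 2 either.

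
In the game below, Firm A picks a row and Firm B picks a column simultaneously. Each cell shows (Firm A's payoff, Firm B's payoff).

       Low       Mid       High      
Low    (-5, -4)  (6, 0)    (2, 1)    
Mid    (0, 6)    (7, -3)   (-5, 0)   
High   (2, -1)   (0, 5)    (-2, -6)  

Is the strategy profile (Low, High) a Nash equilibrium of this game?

Holding Firm B at High: Firm A gets 2 from Low, versus -5 from Mid, -2 from High. No profitable deviation for Firm A.
Holding Firm A at Low: Firm B gets 1 from High, versus -4 from Low, 0 from Mid. No profitable deviation for Firm B either.

Yes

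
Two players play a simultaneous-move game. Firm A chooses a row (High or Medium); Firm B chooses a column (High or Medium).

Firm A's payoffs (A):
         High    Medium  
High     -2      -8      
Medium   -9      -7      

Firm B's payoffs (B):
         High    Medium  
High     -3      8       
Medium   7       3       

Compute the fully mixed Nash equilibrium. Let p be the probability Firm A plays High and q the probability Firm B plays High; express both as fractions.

p = 4/15, q = 1/8

Each player's mixing probability is pinned down by making the *other* player indifferent.
Firm B indifferent between High and Medium: p·(-3) + (1−p)·7 = p·8 + (1−p)·3 ⟹ 7 + (-10)p = 3 + 5p ⟹ p = 4/15.
Firm A indifferent between High and Medium: q·(-2) + (1−q)·(-8) = q·(-9) + (1−q)·(-7) ⟹ (-8) + 6q = (-7) + (-2)q ⟹ q = 1/8.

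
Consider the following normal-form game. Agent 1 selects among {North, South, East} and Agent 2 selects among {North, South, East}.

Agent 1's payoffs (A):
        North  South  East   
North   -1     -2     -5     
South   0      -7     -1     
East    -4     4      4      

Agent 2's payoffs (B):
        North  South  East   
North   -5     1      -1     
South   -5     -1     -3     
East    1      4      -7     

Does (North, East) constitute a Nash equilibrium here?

Holding Agent 2 at East: Agent 1 gets -5 from North but could get 4 by switching to East. Agent 1 has a profitable deviation.

No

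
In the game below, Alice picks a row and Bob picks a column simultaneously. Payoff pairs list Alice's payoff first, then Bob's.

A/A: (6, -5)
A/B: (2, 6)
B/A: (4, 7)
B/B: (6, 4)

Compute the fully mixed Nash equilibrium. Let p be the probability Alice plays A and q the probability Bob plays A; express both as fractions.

p = 3/14, q = 2/3

In a mixed NE each player is indifferent between their pure strategies, so the opponent's mix sets the indifference.
Bob indifferent between A and B: p·(-5) + (1−p)·7 = p·6 + (1−p)·4 ⟹ 7 + (-12)p = 4 + 2p ⟹ p = 3/14.
Alice indifferent between A and B: q·6 + (1−q)·2 = q·4 + (1−q)·6 ⟹ 2 + 4q = 6 + (-2)q ⟹ q = 2/3.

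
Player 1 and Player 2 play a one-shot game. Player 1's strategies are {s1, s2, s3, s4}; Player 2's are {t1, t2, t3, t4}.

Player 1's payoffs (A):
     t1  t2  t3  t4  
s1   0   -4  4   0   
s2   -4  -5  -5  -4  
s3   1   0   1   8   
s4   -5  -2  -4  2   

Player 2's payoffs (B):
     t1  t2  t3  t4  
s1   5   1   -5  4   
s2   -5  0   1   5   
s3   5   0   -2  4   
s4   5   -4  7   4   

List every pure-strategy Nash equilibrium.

(s3, t1)

Check mutual best responses: a cell is a NE iff neither player can gain by unilaterally deviating.
Player 1's best responses — vs t1: s3 (payoff 1); vs t2: s3 (payoff 0); vs t3: s1 (payoff 4); vs t4: s3 (payoff 8).
Player 2's best responses — vs s1: t1 (payoff 5); vs s2: t4 (payoff 5); vs s3: t1 (payoff 5); vs s4: t3 (payoff 7).
The only mutual best response is (s3, t1); neither player gains by switching there.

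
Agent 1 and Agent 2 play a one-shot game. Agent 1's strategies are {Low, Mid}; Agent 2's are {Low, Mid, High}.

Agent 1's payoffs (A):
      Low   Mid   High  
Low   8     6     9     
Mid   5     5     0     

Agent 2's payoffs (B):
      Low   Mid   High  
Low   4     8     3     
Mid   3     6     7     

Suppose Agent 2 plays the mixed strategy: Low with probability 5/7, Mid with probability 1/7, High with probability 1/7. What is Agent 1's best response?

Compute Agent 1's expected payoff from each pure strategy against the given mix.
Low: (5/7)·8 + (1/7)·6 + (1/7)·9 = 55/7
Mid: (5/7)·5 + (1/7)·5 + (1/7)·0 = 30/7
Highest expected payoff is 55/7, from Low.

Low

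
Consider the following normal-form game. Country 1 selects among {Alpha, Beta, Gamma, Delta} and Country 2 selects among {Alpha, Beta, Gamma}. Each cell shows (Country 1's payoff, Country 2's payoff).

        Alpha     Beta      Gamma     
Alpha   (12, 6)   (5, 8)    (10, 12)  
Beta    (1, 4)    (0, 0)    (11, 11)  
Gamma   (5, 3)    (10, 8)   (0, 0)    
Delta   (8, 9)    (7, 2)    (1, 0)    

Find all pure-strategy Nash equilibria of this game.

Find each player's best response to every opponent strategy; NE are the intersections.
Country 1's best responses — vs Alpha: Alpha (payoff 12); vs Beta: Gamma (payoff 10); vs Gamma: Beta (payoff 11).
Country 2's best responses — vs Alpha: Gamma (payoff 12); vs Beta: Gamma (payoff 11); vs Gamma: Beta (payoff 8); vs Delta: Alpha (payoff 9).
Mutual best responses occur at (Beta, Gamma) and (Gamma, Beta); at each, neither player gains by switching.

(Beta, Gamma) and (Gamma, Beta)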